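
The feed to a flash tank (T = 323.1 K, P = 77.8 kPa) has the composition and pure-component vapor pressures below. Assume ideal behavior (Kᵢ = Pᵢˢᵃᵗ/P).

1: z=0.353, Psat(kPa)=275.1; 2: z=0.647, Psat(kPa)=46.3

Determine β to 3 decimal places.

β = 0.617

Raoult's law: Kᵢ = Pᵢˢᵃᵗ/P = Pᵢˢᵃᵗ/77.8.
  K_1 = 275.1/77.8 = 3.53599, K_2 = 46.3/77.8 = 0.59512
Binary case is linear: z₁(K₁−1)(1+β(K₂−1)) + z₂(K₂−1)(1+β(K₁−1)) = 0
⇒ β = [z₁(K₁−1)+z₂(K₂−1)] / [−(K₁−1)(K₂−1)] = 0.6332/1.0268 = 0.617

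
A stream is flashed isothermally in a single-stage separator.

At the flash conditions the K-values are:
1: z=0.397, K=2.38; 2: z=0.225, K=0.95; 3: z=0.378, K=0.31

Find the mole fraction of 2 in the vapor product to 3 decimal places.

Material balance + equilibrium reduce to Σ zᵢ(Kᵢ−1)/(1+ψ(Kᵢ−1)) = 0.
g(0) = ΣzᵢKᵢ − 1 = 0.276 and g(1) = 1 − Σzᵢ/Kᵢ = -0.623, so a root lies in (0, 1).
Newton–Raphson from ψ = 0.31:
  ψ = 0.310: g = 0.0405, g' = -0.663 → ψ = 0.371
Converged at ψ = 0.371.
Compositions from xᵢ = zᵢ/(1+ψ(Kᵢ−1)), yᵢ = Kᵢxᵢ:
  1: x = 0.262, y = 0.625
  2: x = 0.229, y = 0.218
  3: x = 0.508, y = 0.158

y_2 = 0.218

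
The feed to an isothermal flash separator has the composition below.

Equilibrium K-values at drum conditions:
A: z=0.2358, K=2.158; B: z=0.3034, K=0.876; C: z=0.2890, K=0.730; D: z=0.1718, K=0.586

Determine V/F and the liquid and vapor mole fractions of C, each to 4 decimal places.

V/F = 0.2896, x_C = 0.3135, y_C = 0.2289

Rachford–Rice: g(V/F) = Σ zᵢ(Kᵢ−1)/(1+V/F(Kᵢ−1)) = 0.
g(0) = ΣzᵢKᵢ − 1 = 0.0863 and g(1) = 1 − Σzᵢ/Kᵢ = -0.1447, so a root lies in (0, 1).
Iterate (Newton) starting at V/F = 0.5:
  V/F = 0.5000: g = -0.04708, g' = -0.2071 → V/F = 0.2727
  V/F = 0.2727: g = 0.00418, g' = -0.2496 → V/F = 0.2894
  V/F = 0.2894: g = 0.00004, g' = -0.2452 → V/F = 0.2896
Converged at V/F = 0.2896.
Compositions from xᵢ = zᵢ/(1+V/F(Kᵢ−1)), yᵢ = Kᵢxᵢ:
  A: x = 0.1766, y = 0.3811
  B: x = 0.3147, y = 0.2757
  C: x = 0.3135, y = 0.2289
  D: x = 0.1952, y = 0.1144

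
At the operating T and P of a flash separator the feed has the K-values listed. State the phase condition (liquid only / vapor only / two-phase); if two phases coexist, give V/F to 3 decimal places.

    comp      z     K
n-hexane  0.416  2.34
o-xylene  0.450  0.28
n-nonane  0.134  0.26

two-phase, V/F = 0.138

ΣzᵢKᵢ = 1.134; Σzᵢ/Kᵢ = 2.300.
Both exceed 1, so a two-phase solution exists.
Rachford–Rice: g(ψ) = Σ zᵢ(Kᵢ−1)/(1+ψ(Kᵢ−1)) = 0.
Iterate (Newton) starting at ψ = 0.35:
  ψ = 0.350: g = -0.1875, g' = -0.897 → ψ = 0.141
  ψ = 0.141: g = -0.0024, g' = -0.909 → ψ = 0.138
Converged at ψ = 0.138.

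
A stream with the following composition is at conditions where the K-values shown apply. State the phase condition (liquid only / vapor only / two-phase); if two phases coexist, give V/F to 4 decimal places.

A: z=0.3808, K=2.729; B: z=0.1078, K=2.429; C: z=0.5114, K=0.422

ΣzᵢKᵢ = 1.5169; Σzᵢ/Kᵢ = 1.3958.
Both exceed 1, so a two-phase solution exists.
Newton iteration, ψ⁰ = 0.5:
  ψ = 0.5000: g = 0.02724, g' = -0.7403 → ψ = 0.5368
  ψ = 0.5368: g = 0.00010, g' = -0.7358 → ψ = 0.5369
Converged at ψ = 0.5369.

two-phase, V/F = 0.5369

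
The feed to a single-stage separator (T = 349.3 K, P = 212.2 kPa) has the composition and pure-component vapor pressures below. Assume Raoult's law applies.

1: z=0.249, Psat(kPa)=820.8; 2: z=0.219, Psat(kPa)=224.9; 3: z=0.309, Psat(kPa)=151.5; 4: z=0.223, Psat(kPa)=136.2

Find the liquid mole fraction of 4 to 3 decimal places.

x_4 = 0.314

Raoult's law: Kᵢ = Pᵢˢᵃᵗ/P = Pᵢˢᵃᵗ/212.2.
  K_1 = 820.8/212.2 = 3.86805, K_2 = 224.9/212.2 = 1.05985, K_3 = 151.5/212.2 = 0.71395, K_4 = 136.2/212.2 = 0.64185
Newton–Raphson from β = 0.5:
  β = 0.500: g = 0.1057, g' = -0.423 → β = 0.750
  β = 0.750: g = 0.0175, g' = -0.302 → β = 0.808
  β = 0.808: g = 0.0005, g' = -0.286 → β = 0.809
Converged at β = 0.809.
Compositions from xᵢ = zᵢ/(1+β(Kᵢ−1)), yᵢ = Kᵢxᵢ:
  1: x = 0.075, y = 0.290
  2: x = 0.209, y = 0.221
  3: x = 0.402, y = 0.287
  4: x = 0.314, y = 0.202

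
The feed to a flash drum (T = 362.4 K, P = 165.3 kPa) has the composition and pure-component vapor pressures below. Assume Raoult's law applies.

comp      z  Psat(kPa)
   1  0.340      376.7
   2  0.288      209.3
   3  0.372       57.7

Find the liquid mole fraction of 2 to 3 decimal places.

x_2 = 0.257

Raoult's law: Kᵢ = Pᵢˢᵃᵗ/P = Pᵢˢᵃᵗ/165.3.
  K_1 = 376.7/165.3 = 2.27889, K_2 = 209.3/165.3 = 1.26618, K_3 = 57.7/165.3 = 0.34906
Iterate (Newton) starting at β = 0.5:
  β = 0.500: g = -0.0261, g' = -0.569 → β = 0.454
Converged at β = 0.454.
Compositions from xᵢ = zᵢ/(1+β(Kᵢ−1)), yᵢ = Kᵢxᵢ:
  1: x = 0.215, y = 0.490
  2: x = 0.257, y = 0.325
  3: x = 0.528, y = 0.184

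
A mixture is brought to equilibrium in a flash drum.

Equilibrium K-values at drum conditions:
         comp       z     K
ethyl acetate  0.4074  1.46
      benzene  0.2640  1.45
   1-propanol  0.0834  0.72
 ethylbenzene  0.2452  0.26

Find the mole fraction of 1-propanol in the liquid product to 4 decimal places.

Let ψ = V/F and solve Σ zᵢ(Kᵢ−1)/(1+ψ(Kᵢ−1)) = 0.
Feasibility: ΣzᵢKᵢ = 1.1014, Σzᵢ/Kᵢ = 1.5200 — both > 1, two phases present.
Newton–Raphson from ψ = 0.42:
  ψ = 0.4200: g = -0.03276, g' = -0.3894 → ψ = 0.3359
  ψ = 0.3359: g = -0.00171, g' = -0.3508 → ψ = 0.3310
Converged at ψ = 0.3310.
Compositions from xᵢ = zᵢ/(1+ψ(Kᵢ−1)), yᵢ = Kᵢxᵢ:
  ethyl acetate: x = 0.3536, y = 0.5162
  benzene: x = 0.2298, y = 0.3332
  1-propanol: x = 0.0919, y = 0.0662
  ethylbenzene: x = 0.3247, y = 0.0844

x_1-propanol = 0.0919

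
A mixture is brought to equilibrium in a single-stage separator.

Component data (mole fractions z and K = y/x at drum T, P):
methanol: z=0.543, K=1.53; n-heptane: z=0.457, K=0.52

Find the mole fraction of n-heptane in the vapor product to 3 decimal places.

Let ψ = V/F and solve Σ zᵢ(Kᵢ−1)/(1+ψ(Kᵢ−1)) = 0.
Feasibility: ΣzᵢKᵢ = 1.068, Σzᵢ/Kᵢ = 1.234 — both > 1, two phases present.
Binary case is linear: z₁(K₁−1)(1+ψ(K₂−1)) + z₂(K₂−1)(1+ψ(K₁−1)) = 0
⇒ ψ = [z₁(K₁−1)+z₂(K₂−1)] / [−(K₁−1)(K₂−1)] = 0.0684/0.2544 = 0.269
Compositions from xᵢ = zᵢ/(1+ψ(Kᵢ−1)), yᵢ = Kᵢxᵢ:
  methanol: x = 0.475, y = 0.727
  n-heptane: x = 0.525, y = 0.273

y_n-heptane = 0.273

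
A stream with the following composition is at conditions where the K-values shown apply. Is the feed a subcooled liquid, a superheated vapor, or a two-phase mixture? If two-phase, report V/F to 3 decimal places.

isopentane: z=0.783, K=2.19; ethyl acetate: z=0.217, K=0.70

superheated vapor

ΣzᵢKᵢ = 1.867; Σzᵢ/Kᵢ = 0.668.
Since Σzᵢ/Kᵢ < 1 the mixture is above its dew point — single vapor phase.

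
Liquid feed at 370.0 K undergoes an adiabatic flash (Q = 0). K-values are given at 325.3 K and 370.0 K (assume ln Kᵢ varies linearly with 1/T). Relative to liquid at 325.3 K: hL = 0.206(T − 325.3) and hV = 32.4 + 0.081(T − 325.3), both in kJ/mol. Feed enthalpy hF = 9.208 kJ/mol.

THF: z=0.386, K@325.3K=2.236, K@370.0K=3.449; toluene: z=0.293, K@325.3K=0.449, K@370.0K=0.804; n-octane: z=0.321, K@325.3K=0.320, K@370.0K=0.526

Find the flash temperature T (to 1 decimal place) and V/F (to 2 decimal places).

T = 333.2 K, V/F = 0.24

Adiabatic flash: solve Rachford–Rice at each trial T, then check hF = ψ·hV(T) + (1−ψ)·hL(T).
  T = 325.3 K: K = (2.236, 0.449, 0.320), RR gives ψ = 0.127, H_out = 4.109 kJ/mol
  T = 370.0 K: K = (3.449, 0.804, 0.526), RR gives ψ = 0.813, H_out = 31.017 kJ/mol
  T = 347.6 K: K = (2.815, 0.612, 0.417), RR gives ψ = 0.441, H_out = 17.641 kJ/mol
  T = 336.5 K: K = (2.520, 0.527, 0.367), RR gives ψ = 0.287, H_out = 11.196 kJ/mol
  T = 330.9 K: K = (2.376, 0.487, 0.343), RR gives ψ = 0.209, H_out = 7.769 kJ/mol
  T = 333.7 K: K = (2.447, 0.507, 0.355), RR gives ψ = 0.248, H_out = 9.505 kJ/mol
  T = 332.3 K: K = (2.412, 0.497, 0.349), RR gives ψ = 0.228, H_out = 8.643 kJ/mol
Linear interpolation between T = 332.3 (H_out = 8.643) and T = 333.7 (H_out = 9.505) on hF = 9.208 gives T ≈ 333.2 K, at which ψ = 0.24.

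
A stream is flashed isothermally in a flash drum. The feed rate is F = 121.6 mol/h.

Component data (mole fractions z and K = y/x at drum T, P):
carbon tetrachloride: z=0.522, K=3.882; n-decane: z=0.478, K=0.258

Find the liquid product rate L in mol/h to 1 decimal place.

L = 56.2 mol/h

Material balance + equilibrium reduce to Σ zᵢ(Kᵢ−1)/(1+β(Kᵢ−1)) = 0.
Check two-phase: ΣzᵢKᵢ = 2.150 > 1 and Σzᵢ/Kᵢ = 1.987 > 1, so g(0) = 1.150 > 0 and g(1) = -0.987 < 0.
Binary case is linear: z₁(K₁−1)(1+β(K₂−1)) + z₂(K₂−1)(1+β(K₁−1)) = 0
⇒ β = [z₁(K₁−1)+z₂(K₂−1)] / [−(K₁−1)(K₂−1)] = 1.1497/2.1384 = 0.538
Then V = β·F = 0.5376·121.6 = 65.4 mol/h and L = F − V = 56.2 mol/h.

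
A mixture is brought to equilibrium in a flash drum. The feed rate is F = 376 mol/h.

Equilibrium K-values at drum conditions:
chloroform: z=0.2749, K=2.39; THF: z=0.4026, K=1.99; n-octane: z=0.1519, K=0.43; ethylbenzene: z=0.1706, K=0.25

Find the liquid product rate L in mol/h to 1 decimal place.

Rachford–Rice: g(V/F) = Σ zᵢ(Kᵢ−1)/(1+V/F(Kᵢ−1)) = 0.
Feasibility: ΣzᵢKᵢ = 1.5662, Σzᵢ/Kᵢ = 1.3530 — both > 1, two phases present.
Newton iteration, V/F⁰ = 0.54:
  V/F = 0.5400: g = 0.13787, g' = -0.7149 → V/F = 0.7328
  V/F = 0.7328: g = -0.01252, g' = -0.8816 → V/F = 0.7186
  V/F = 0.7186: g = -0.00015, g' = -0.8607 → V/F = 0.7185
Converged at V/F = 0.7185.
Then V = V/F·F = 0.7185·376 = 270.1 mol/h and L = F − V = 105.9 mol/h.

L = 105.9 mol/h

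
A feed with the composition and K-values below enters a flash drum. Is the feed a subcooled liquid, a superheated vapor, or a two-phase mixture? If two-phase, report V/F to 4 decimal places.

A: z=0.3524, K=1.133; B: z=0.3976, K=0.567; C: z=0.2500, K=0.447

ΣzᵢKᵢ = 0.7365; Σzᵢ/Kᵢ = 1.5716.
Since ΣzᵢKᵢ < 1 the mixture is below its bubble point — single liquid phase.

subcooled liquid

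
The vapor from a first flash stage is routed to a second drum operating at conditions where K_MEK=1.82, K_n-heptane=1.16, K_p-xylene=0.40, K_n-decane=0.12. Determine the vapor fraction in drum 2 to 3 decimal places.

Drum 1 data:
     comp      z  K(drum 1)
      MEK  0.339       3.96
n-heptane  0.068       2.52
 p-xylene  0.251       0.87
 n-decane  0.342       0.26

V/F (drum 2) = 0.325

Drum 1:
Material balance + equilibrium reduce to Σ zᵢ(Kᵢ−1)/(1+ψ₁(Kᵢ−1)) = 0.
Check two-phase: ΣzᵢKᵢ = 1.821 > 1 and Σzᵢ/Kᵢ = 1.716 > 1, so g(0) = 0.821 > 0 and g(1) = -0.716 < 0.
Newton iteration, ψ₁⁰ = 0.47:
  ψ₁ = 0.470: g = 0.0571, g' = -1.018 → ψ₁ = 0.526
Converged at ψ₁ = 0.526.
Drum-1 compositions:
  MEK: x = 0.133, y = 0.525
  n-heptane: x = 0.038, y = 0.095
  p-xylene: x = 0.269, y = 0.234
  n-decane: x = 0.560, y = 0.146
Drum-2 feed = drum-1 vapor: z₂ = (0.5247, 0.0952, 0.2344, 0.1457).
Drum 2:
Newton iteration, ψ₂⁰ = 0.5:
  ψ₂ = 0.500: g = -0.1106, g' = -0.712 → ψ₂ = 0.345
  ψ₂ = 0.345: g = -0.0114, g' = -0.583 → ψ₂ = 0.325
Converged at ψ₂ = 0.325.
  MEK: x = 0.414, y = 0.754
  n-heptane: x = 0.090, y = 0.105
  p-xylene: x = 0.291, y = 0.116
  n-decane: x = 0.204, y = 0.024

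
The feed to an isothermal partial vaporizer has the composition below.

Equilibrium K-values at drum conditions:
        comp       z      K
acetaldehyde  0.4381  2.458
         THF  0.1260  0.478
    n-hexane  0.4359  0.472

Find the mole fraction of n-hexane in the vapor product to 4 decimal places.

y_n-hexane = 0.2692

Rachford–Rice: g(V/F) = Σ zᵢ(Kᵢ−1)/(1+V/F(Kᵢ−1)) = 0.
Check two-phase: ΣzᵢKᵢ = 1.3428 > 1 and Σzᵢ/Kᵢ = 1.3653 > 1, so g(0) = 0.3428 > 0 and g(1) = -0.3653 < 0.
Newton iteration, V/F⁰ = 0.5:
  V/F = 0.5000: g = -0.03228, g' = -0.5987 → V/F = 0.4461
  V/F = 0.4461: g = 0.00023, g' = -0.6082 → V/F = 0.4465
Converged at V/F = 0.4465.
Compositions from xᵢ = zᵢ/(1+V/F(Kᵢ−1)), yᵢ = Kᵢxᵢ:
  acetaldehyde: x = 0.2654, y = 0.6523
  THF: x = 0.1643, y = 0.0785
  n-hexane: x = 0.5703, y = 0.2692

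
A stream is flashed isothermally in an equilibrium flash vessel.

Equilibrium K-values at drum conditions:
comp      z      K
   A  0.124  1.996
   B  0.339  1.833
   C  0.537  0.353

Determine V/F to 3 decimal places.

V/F = 0.103

Iterate (Newton) starting at V/F = 0.5:
  V/F = 0.500: g = -0.2318, g' = -0.663 → V/F = 0.151
  V/F = 0.151: g = -0.0266, g' = -0.555 → V/F = 0.103
Converged at V/F = 0.103.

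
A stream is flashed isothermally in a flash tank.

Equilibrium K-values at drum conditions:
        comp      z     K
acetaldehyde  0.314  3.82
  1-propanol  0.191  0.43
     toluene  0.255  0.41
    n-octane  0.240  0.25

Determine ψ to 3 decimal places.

Let ψ = V/F and solve Σ zᵢ(Kᵢ−1)/(1+ψ(Kᵢ−1)) = 0.
Check two-phase: ΣzᵢKᵢ = 1.446 > 1 and Σzᵢ/Kᵢ = 2.108 > 1, so g(0) = 0.446 > 0 and g(1) = -1.108 < 0.
Newton iteration, ψ⁰ = 0.5:
  ψ = 0.500: g = -0.2863, g' = -1.076 → ψ = 0.234
  ψ = 0.234: g = 0.0152, g' = -1.307 → ψ = 0.245
  ψ = 0.245: g = 0.0002, g' = -1.280 → ψ = 0.246
Converged at ψ = 0.246.

ψ = 0.246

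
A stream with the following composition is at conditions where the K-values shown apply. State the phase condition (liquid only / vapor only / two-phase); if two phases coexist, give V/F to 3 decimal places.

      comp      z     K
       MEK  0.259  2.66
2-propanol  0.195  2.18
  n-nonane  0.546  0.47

ΣzᵢKᵢ = 1.371; Σzᵢ/Kᵢ = 1.349.
Both exceed 1, so a two-phase solution exists.
Newton iteration, ψ⁰ = 0.5:
  ψ = 0.500: g = -0.0141, g' = -0.604 → ψ = 0.477
Converged at ψ = 0.477.

two-phase, V/F = 0.477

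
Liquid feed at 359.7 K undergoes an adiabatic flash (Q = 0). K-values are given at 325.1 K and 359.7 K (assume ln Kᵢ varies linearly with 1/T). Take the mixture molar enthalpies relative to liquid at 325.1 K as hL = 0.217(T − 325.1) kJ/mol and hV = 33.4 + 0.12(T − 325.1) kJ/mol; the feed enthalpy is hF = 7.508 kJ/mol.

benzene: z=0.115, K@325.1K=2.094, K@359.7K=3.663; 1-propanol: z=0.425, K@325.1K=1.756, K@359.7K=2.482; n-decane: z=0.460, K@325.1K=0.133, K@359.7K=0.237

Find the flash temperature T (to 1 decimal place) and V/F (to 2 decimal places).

T = 332.7 K, V/F = 0.18

Adiabatic flash: solve Rachford–Rice at each trial T, then check hF = ψ·hV(T) + (1−ψ)·hL(T).
  T = 325.1 K: K = (2.094, 1.756, 0.133), RR gives ψ = 0.066, H_out = 2.220 kJ/mol
  T = 359.7 K: K = (3.663, 2.482, 0.237), RR gives ψ = 0.435, H_out = 20.564 kJ/mol
  T = 342.4 K: K = (2.809, 2.106, 0.180), RR gives ψ = 0.288, H_out = 12.876 kJ/mol
  T = 333.8 K: K = (2.437, 1.929, 0.156), RR gives ψ = 0.193, H_out = 8.169 kJ/mol
  T = 329.5 K: K = (2.263, 1.842, 0.144), RR gives ψ = 0.136, H_out = 5.423 kJ/mol
  T = 331.6 K: K = (2.347, 1.884, 0.150), RR gives ψ = 0.165, H_out = 6.804 kJ/mol
Linear interpolation between T = 331.6 (H_out = 6.804) and T = 333.8 (H_out = 8.169) on hF = 7.508 gives T ≈ 332.7 K, at which ψ = 0.18.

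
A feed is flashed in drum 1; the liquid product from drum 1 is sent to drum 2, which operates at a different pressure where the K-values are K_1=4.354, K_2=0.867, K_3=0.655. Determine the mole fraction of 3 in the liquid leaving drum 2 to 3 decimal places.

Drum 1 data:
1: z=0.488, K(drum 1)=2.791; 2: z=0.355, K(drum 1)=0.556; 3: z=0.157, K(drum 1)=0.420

Drum 1:
Rachford–Rice: g(ψ₁) = Σ zᵢ(Kᵢ−1)/(1+ψ₁(Kᵢ−1)) = 0.
Feasibility: ΣzᵢKᵢ = 1.625, Σzᵢ/Kᵢ = 1.187 — both > 1, two phases present.
Newton iteration, ψ₁⁰ = 0.5:
  ψ₁ = 0.500: g = 0.1302, g' = -0.656 → ψ₁ = 0.699
  ψ₁ = 0.699: g = 0.0067, g' = -0.605 → ψ₁ = 0.710
Converged at ψ₁ = 0.710.
Drum-1 compositions:
  1: x = 0.215, y = 0.600
  2: x = 0.518, y = 0.288
  3: x = 0.267, y = 0.112
Drum-2 feed = drum-1 liquid: z₂ = (0.2149, 0.5183, 0.2668).
Drum 2:
Rachford–Rice: g(ψ₂) = Σ zᵢ(Kᵢ−1)/(1+ψ₂(Kᵢ−1)) = 0.
Feasibility: ΣzᵢKᵢ = 1.560, Σzᵢ/Kᵢ = 1.055 — both > 1, two phases present.
Iterate (Newton) starting at ψ₂ = 0.57:
  ψ₂ = 0.570: g = 0.0584, g' = -0.345 → ψ₂ = 0.739
  ψ₂ = 0.739: g = 0.0072, g' = -0.268 → ψ₂ = 0.766
Converged at ψ₂ = 0.766.
  1: x = 0.060, y = 0.262
  2: x = 0.577, y = 0.500
  3: x = 0.363, y = 0.238

x_3 (drum 2) = 0.363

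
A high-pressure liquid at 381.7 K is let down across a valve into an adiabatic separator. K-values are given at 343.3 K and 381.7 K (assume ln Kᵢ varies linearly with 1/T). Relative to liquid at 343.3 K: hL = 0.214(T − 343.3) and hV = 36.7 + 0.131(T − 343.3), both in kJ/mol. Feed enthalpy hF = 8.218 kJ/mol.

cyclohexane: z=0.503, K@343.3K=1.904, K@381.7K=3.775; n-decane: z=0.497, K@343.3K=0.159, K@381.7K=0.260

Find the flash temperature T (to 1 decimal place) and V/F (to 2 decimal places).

Adiabatic flash: solve Rachford–Rice at each trial T, then check hF = ψ·hV(T) + (1−ψ)·hL(T).
  T = 343.3 K: K = (1.904, 0.159), RR gives ψ = 0.048, H_out = 1.773 kJ/mol
  T = 381.7 K: K = (3.775, 0.260), RR gives ψ = 0.501, H_out = 24.995 kJ/mol
  T = 362.5 K: K = (2.730, 0.206), RR gives ψ = 0.346, H_out = 16.263 kJ/mol
  T = 352.9 K: K = (2.291, 0.182), RR gives ψ = 0.230, H_out = 10.301 kJ/mol
  T = 348.1 K: K = (2.091, 0.170), RR gives ψ = 0.151, H_out = 6.496 kJ/mol
  T = 350.5 K: K = (2.190, 0.176), RR gives ψ = 0.192, H_out = 8.490 kJ/mol
Linear interpolation between T = 348.1 (H_out = 6.496) and T = 350.5 (H_out = 8.490) on hF = 8.218 gives T ≈ 350.2 K, at which ψ = 0.19.

T = 350.2 K, V/F = 0.19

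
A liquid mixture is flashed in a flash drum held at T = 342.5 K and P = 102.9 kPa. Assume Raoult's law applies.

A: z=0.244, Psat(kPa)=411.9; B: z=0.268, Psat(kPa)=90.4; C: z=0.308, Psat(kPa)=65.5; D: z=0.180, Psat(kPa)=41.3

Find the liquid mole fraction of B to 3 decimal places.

x_B = 0.283

Raoult's law: Kᵢ = Pᵢˢᵃᵗ/P = Pᵢˢᵃᵗ/102.9.
  K_A = 411.9/102.9 = 4.00292, K_B = 90.4/102.9 = 0.87852, K_C = 65.5/102.9 = 0.63654, K_D = 41.3/102.9 = 0.40136
Iterate (Newton) starting at V/F = 0.5:
  V/F = 0.500: g = -0.0323, g' = -0.548 → V/F = 0.441
  V/F = 0.441: g = 0.0011, g' = -0.588 → V/F = 0.443
Converged at V/F = 0.443.
Compositions from xᵢ = zᵢ/(1+V/F(Kᵢ−1)), yᵢ = Kᵢxᵢ:
  A: x = 0.105, y = 0.419
  B: x = 0.283, y = 0.249
  C: x = 0.367, y = 0.234
  D: x = 0.245, y = 0.098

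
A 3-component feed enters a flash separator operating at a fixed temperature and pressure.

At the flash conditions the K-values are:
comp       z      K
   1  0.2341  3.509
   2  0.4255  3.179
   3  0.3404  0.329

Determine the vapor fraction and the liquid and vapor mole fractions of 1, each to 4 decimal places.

ψ = 0.8343, x_1 = 0.0757, y_1 = 0.2656

Rachford–Rice: g(ψ) = Σ zᵢ(Kᵢ−1)/(1+ψ(Kᵢ−1)) = 0.
g(0) = ΣzᵢKᵢ − 1 = 1.2861 and g(1) = 1 − Σzᵢ/Kᵢ = -0.2352, so a root lies in (0, 1).
Iterate (Newton) starting at ψ = 0.5:
  ψ = 0.5000: g = 0.36052, g' = -1.0998 → ψ = 0.8278
  ψ = 0.8278: g = 0.00775, g' = -1.1882 → ψ = 0.8343
Converged at ψ = 0.8343.
Compositions from xᵢ = zᵢ/(1+ψ(Kᵢ−1)), yᵢ = Kᵢxᵢ:
  1: x = 0.0757, y = 0.2656
  2: x = 0.1510, y = 0.4800
  3: x = 0.7733, y = 0.2544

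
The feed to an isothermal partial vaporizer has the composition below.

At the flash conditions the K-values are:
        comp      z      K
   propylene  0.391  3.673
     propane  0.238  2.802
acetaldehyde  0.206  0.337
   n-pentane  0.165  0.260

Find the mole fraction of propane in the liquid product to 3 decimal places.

x_propane = 0.102

Material balance + equilibrium reduce to Σ zᵢ(Kᵢ−1)/(1+ψ(Kᵢ−1)) = 0.
Feasibility: ΣzᵢKᵢ = 2.215, Σzᵢ/Kᵢ = 1.437 — both > 1, two phases present.
Newton iteration, ψ⁰ = 0.5:
  ψ = 0.500: g = 0.2748, g' = -1.156 → ψ = 0.738
  ψ = 0.738: g = -0.0005, g' = -1.244 → ψ = 0.737
Converged at ψ = 0.737.
Compositions from xᵢ = zᵢ/(1+ψ(Kᵢ−1)), yᵢ = Kᵢxᵢ:
  propylene: x = 0.132, y = 0.483
  propane: x = 0.102, y = 0.286
  acetaldehyde: x = 0.403, y = 0.136
  n-pentane: x = 0.363, y = 0.094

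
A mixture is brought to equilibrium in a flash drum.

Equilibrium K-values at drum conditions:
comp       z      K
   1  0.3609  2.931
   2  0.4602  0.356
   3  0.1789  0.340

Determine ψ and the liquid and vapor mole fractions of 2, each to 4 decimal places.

ψ = 0.2256, x_2 = 0.5384, y_2 = 0.1917

Material balance + equilibrium reduce to Σ zᵢ(Kᵢ−1)/(1+ψ(Kᵢ−1)) = 0.
g(0) = ΣzᵢKᵢ − 1 = 0.2825 and g(1) = 1 − Σzᵢ/Kᵢ = -0.9420, so a root lies in (0, 1).
Iterate (Newton) starting at ψ = 0.58:
  ψ = 0.5800: g = -0.33565, g' = -0.9903 → ψ = 0.2411
  ψ = 0.2411: g = -0.01571, g' = -1.0043 → ψ = 0.2254
  ψ = 0.2254: g = 0.00014, g' = -1.0220 → ψ = 0.2256
Converged at ψ = 0.2256.
Compositions from xᵢ = zᵢ/(1+ψ(Kᵢ−1)), yᵢ = Kᵢxᵢ:
  1: x = 0.2514, y = 0.7369
  2: x = 0.5384, y = 0.1917
  3: x = 0.2102, y = 0.0715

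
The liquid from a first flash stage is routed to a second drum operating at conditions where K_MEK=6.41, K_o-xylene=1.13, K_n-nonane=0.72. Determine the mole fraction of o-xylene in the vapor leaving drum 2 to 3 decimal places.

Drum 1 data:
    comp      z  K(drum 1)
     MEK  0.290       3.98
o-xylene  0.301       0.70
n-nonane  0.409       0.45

y_o-xylene (drum 2) = 0.354

Drum 1:
Rachford–Rice: g(ψ₁) = Σ zᵢ(Kᵢ−1)/(1+ψ₁(Kᵢ−1)) = 0.
Check two-phase: ΣzᵢKᵢ = 1.549 > 1 and Σzᵢ/Kᵢ = 1.412 > 1, so g(0) = 0.549 > 0 and g(1) = -0.412 < 0.
Newton–Raphson from ψ₁ = 0.5:
  ψ₁ = 0.500: g = -0.0694, g' = -0.688 → ψ₁ = 0.399
  ψ₁ = 0.399: g = 0.0039, g' = -0.775 → ψ₁ = 0.404
Converged at ψ₁ = 0.404.
Drum-1 compositions:
  MEK: x = 0.132, y = 0.524
  o-xylene: x = 0.343, y = 0.240
  n-nonane: x = 0.526, y = 0.237
Drum-2 feed = drum-1 liquid: z₂ = (0.1315, 0.3425, 0.5259).
Drum 2:
Let ψ₂ = V/F and solve Σ zᵢ(Kᵢ−1)/(1+ψ₂(Kᵢ−1)) = 0.
Check two-phase: ΣzᵢKᵢ = 1.609 > 1 and Σzᵢ/Kᵢ = 1.054 > 1, so g(0) = 0.609 > 0 and g(1) = -0.054 < 0.
Newton iteration, ψ₂⁰ = 0.7:
  ψ₂ = 0.700: g = 0.0063, g' = -0.237 → ψ₂ = 0.727
Converged at ψ₂ = 0.727.
  MEK: x = 0.027, y = 0.171
  o-xylene: x = 0.313, y = 0.354
  n-nonane: x = 0.660, y = 0.475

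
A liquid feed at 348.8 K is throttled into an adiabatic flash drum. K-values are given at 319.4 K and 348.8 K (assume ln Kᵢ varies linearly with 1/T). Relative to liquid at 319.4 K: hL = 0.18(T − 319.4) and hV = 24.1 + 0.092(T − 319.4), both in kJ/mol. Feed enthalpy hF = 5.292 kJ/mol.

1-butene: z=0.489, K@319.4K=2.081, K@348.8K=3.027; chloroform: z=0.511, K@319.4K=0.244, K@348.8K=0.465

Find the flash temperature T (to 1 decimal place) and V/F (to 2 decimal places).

Adiabatic flash: solve Rachford–Rice at each trial T, then check hF = ψ·hV(T) + (1−ψ)·hL(T).
  T = 319.4 K: K = (2.081, 0.244), RR gives ψ = 0.174, H_out = 4.196 kJ/mol
  T = 348.8 K: K = (3.027, 0.465), RR gives ψ = 0.662, H_out = 19.532 kJ/mol
  T = 334.1 K: K = (2.531, 0.342), RR gives ψ = 0.409, H_out = 11.972 kJ/mol
  T = 326.8 K: K = (2.301, 0.290), RR gives ψ = 0.296, H_out = 8.278 kJ/mol
  T = 323.1 K: K = (2.190, 0.266), RR gives ψ = 0.237, H_out = 6.300 kJ/mol
  T = 321.2 K: K = (2.133, 0.255), RR gives ψ = 0.205, H_out = 5.239 kJ/mol
Linear interpolation between T = 321.2 (H_out = 5.239) and T = 323.1 (H_out = 6.300) on hF = 5.292 gives T ≈ 321.3 K, at which ψ = 0.21.

T = 321.3 K, V/F = 0.21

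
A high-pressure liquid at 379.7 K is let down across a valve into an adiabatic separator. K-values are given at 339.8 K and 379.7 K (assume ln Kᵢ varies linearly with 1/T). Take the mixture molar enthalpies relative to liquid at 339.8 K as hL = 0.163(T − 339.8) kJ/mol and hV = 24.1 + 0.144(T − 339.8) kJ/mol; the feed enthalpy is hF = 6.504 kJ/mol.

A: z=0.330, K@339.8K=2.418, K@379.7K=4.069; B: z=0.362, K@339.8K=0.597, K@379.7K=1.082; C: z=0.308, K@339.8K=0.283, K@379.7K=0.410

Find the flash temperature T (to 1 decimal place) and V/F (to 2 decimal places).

T = 345.7 K, V/F = 0.23

Adiabatic flash: solve Rachford–Rice at each trial T, then check hF = ψ·hV(T) + (1−ψ)·hL(T).
  T = 339.8 K: K = (2.418, 0.597, 0.283), RR gives ψ = 0.127, H_out = 3.055 kJ/mol
  T = 379.7 K: K = (4.069, 1.082, 0.410), RR gives ψ = 0.764, H_out = 24.332 kJ/mol
  T = 359.8 K: K = (3.184, 0.818, 0.344), RR gives ψ = 0.458, H_out = 14.113 kJ/mol
  T = 349.8 K: K = (2.786, 0.702, 0.313), RR gives ψ = 0.298, H_out = 8.759 kJ/mol
  T = 344.8 K: K = (2.598, 0.648, 0.298), RR gives ψ = 0.215, H_out = 5.975 kJ/mol
  T = 347.3 K: K = (2.691, 0.675, 0.305), RR gives ψ = 0.257, H_out = 7.380 kJ/mol
  T = 346.1 K: K = (2.646, 0.662, 0.302), RR gives ψ = 0.237, H_out = 6.709 kJ/mol
Linear interpolation between T = 344.8 (H_out = 5.975) and T = 346.1 (H_out = 6.709) on hF = 6.504 gives T ≈ 345.7 K, at which ψ = 0.23.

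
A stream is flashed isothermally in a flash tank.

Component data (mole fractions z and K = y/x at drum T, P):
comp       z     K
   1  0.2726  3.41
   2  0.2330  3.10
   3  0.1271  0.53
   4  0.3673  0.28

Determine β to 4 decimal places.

β = 0.5419

Newton iteration, β⁰ = 0.66:
  β = 0.6600: g = -0.13185, g' = -1.1668 → β = 0.5470
  β = 0.5470: g = -0.00558, g' = -1.0862 → β = 0.5419
Converged at β = 0.5419.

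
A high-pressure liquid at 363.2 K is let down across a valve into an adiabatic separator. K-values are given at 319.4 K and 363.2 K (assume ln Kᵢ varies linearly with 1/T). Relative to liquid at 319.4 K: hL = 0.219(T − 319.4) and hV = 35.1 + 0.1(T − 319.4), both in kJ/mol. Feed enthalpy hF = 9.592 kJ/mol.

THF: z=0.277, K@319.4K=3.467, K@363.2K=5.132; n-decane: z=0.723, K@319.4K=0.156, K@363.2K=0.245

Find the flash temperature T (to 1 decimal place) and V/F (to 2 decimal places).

T = 343.7 K, V/F = 0.13

Adiabatic flash: solve Rachford–Rice at each trial T, then check hF = ψ·hV(T) + (1−ψ)·hL(T).
  T = 319.4 K: K = (3.467, 0.156), RR gives ψ = 0.035, H_out = 1.233 kJ/mol
  T = 363.2 K: K = (5.132, 0.245), RR gives ψ = 0.192, H_out = 15.328 kJ/mol
  T = 341.3 K: K = (4.272, 0.198), RR gives ψ = 0.125, H_out = 8.843 kJ/mol
  T = 352.2 K: K = (4.693, 0.221), RR gives ψ = 0.160, H_out = 12.170 kJ/mol
  T = 346.8 K: K = (4.483, 0.210), RR gives ψ = 0.143, H_out = 10.550 kJ/mol
  T = 344.1 K: K = (4.379, 0.204), RR gives ψ = 0.134, H_out = 9.720 kJ/mol
  T = 342.7 K: K = (4.325, 0.201), RR gives ψ = 0.129, H_out = 9.284 kJ/mol
Linear interpolation between T = 342.7 (H_out = 9.284) and T = 344.1 (H_out = 9.720) on hF = 9.592 gives T ≈ 343.7 K, at which ψ = 0.13.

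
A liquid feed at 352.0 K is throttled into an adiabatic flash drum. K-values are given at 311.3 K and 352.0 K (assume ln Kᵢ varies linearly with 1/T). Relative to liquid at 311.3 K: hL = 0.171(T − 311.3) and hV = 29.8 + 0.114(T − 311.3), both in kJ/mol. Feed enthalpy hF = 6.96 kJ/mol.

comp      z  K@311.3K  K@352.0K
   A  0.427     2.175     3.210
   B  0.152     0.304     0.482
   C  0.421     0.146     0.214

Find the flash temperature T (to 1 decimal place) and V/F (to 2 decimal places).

Adiabatic flash: solve Rachford–Rice at each trial T, then check hF = ψ·hV(T) + (1−ψ)·hL(T).
  T = 311.3 K: K = (2.175, 0.304, 0.146), RR gives ψ = 0.038, H_out = 1.133 kJ/mol
  T = 352.0 K: K = (3.210, 0.482, 0.214), RR gives ψ = 0.333, H_out = 16.116 kJ/mol
  T = 331.6 K: K = (2.673, 0.388, 0.179), RR gives ψ = 0.214, H_out = 9.588 kJ/mol
  T = 321.5 K: K = (2.420, 0.345, 0.162), RR gives ψ = 0.137, H_out = 5.741 kJ/mol
  T = 326.6 K: K = (2.547, 0.366, 0.170), RR gives ψ = 0.178, H_out = 7.753 kJ/mol
  T = 324.1 K: K = (2.484, 0.356, 0.166), RR gives ψ = 0.158, H_out = 6.787 kJ/mol
  T = 325.4 K: K = (2.517, 0.361, 0.168), RR gives ψ = 0.168, H_out = 7.294 kJ/mol
Linear interpolation between T = 324.1 (H_out = 6.787) and T = 325.4 (H_out = 7.294) on hF = 6.96 gives T ≈ 324.5 K, at which ψ = 0.16.

T = 324.5 K, V/F = 0.16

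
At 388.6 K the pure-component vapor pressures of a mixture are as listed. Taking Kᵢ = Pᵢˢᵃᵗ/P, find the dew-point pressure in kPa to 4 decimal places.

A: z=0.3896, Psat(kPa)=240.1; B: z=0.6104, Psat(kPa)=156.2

At the dew point ψ → 1, so Σzᵢ/Kᵢ = 1 with Kᵢ = Pᵢˢᵃᵗ/P ⇒ 1/P = Σzᵢ/Pᵢˢᵃᵗ.
1/P = 0.3896/240.1 + 0.6104/156.2 = 0.0055305 ⇒ P = 180.8165 kPa

Pdew = 180.8165 kPa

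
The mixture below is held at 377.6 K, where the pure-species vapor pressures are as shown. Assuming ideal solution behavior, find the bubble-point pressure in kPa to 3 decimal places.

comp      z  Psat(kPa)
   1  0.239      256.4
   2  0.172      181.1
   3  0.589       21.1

At the bubble point ψ → 0, so ΣzᵢKᵢ = 1 with Kᵢ = Pᵢˢᵃᵗ/P ⇒ P = ΣzᵢPᵢˢᵃᵗ.
P = 0.239·256.4 + 0.172·181.1 + 0.589·21.1 = 104.857 kPa

Pbub = 104.857 kPa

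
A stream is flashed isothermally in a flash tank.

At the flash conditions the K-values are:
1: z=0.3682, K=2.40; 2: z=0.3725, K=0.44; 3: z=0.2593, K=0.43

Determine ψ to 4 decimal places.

Rachford–Rice: g(ψ) = Σ zᵢ(Kᵢ−1)/(1+ψ(Kᵢ−1)) = 0.
Check two-phase: ΣzᵢKᵢ = 1.1591 > 1 and Σzᵢ/Kᵢ = 1.6030 > 1, so g(0) = 0.1591 > 0 and g(1) = -0.6030 < 0.
Newton–Raphson from ψ = 0.42:
  ψ = 0.4200: g = -0.14246, g' = -0.6315 → ψ = 0.1944
  ψ = 0.1944: g = 0.00489, g' = -0.6996 → ψ = 0.2014
Converged at ψ = 0.2014.

ψ = 0.2014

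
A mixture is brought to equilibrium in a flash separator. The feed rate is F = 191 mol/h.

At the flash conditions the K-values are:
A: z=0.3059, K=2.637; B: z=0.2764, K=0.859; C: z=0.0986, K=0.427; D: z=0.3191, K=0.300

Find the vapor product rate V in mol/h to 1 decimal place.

Rachford–Rice: g(ψ) = Σ zᵢ(Kᵢ−1)/(1+ψ(Kᵢ−1)) = 0.
g(0) = ΣzᵢKᵢ − 1 = 0.1819 and g(1) = 1 − Σzᵢ/Kᵢ = -0.7324, so a root lies in (0, 1).
Newton–Raphson from ψ = 0.5:
  ψ = 0.5000: g = -0.18939, g' = -0.6879 → ψ = 0.2247
  ψ = 0.2247: g = -0.00405, g' = -0.7068 → ψ = 0.2190
Converged at ψ = 0.2190.
Then V = ψ·F = 0.2190·191 = 41.8 mol/h and L = F − V = 149.2 mol/h.

V = 41.8 mol/h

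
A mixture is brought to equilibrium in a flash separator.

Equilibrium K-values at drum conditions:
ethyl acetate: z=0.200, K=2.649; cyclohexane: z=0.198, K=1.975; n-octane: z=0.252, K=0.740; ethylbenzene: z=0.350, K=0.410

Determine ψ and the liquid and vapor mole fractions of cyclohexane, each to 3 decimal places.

Iterate (Newton) starting at ψ = 0.53:
  ψ = 0.530: g = -0.0732, g' = -0.518 → ψ = 0.389
Converged at ψ = 0.389.
Compositions from xᵢ = zᵢ/(1+ψ(Kᵢ−1)), yᵢ = Kᵢxᵢ:
  ethyl acetate: x = 0.122, y = 0.323
  cyclohexane: x = 0.144, y = 0.284
  n-octane: x = 0.280, y = 0.207
  ethylbenzene: x = 0.454, y = 0.186

ψ = 0.389, x_cyclohexane = 0.144, y_cyclohexane = 0.284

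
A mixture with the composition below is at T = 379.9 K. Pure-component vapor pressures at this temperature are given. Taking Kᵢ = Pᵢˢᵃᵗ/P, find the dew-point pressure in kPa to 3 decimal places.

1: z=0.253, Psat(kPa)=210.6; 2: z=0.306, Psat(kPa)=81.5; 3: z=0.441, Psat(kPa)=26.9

At the dew point ψ → 1, so Σzᵢ/Kᵢ = 1 with Kᵢ = Pᵢˢᵃᵗ/P ⇒ 1/P = Σzᵢ/Pᵢˢᵃᵗ.
1/P = 0.253/210.6 + 0.306/81.5 + 0.441/26.9 = 0.021350 ⇒ P = 46.838 kPa

Pdew = 46.838 kPa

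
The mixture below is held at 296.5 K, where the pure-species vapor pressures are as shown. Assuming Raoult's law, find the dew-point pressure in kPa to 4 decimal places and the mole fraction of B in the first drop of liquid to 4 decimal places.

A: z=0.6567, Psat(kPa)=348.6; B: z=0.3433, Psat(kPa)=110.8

Pdew = 200.7147 kPa, x_B = 0.6219

At the dew point ψ → 1, so Σzᵢ/Kᵢ = 1 with Kᵢ = Pᵢˢᵃᵗ/P ⇒ 1/P = Σzᵢ/Pᵢˢᵃᵗ.
1/P = 0.6567/348.6 + 0.3433/110.8 = 0.0049822 ⇒ P = 200.7147 kPa
xᵢ = zᵢP/Pᵢˢᵃᵗ ⇒ x_B = 0.3433·200.7147/110.8 = 0.6219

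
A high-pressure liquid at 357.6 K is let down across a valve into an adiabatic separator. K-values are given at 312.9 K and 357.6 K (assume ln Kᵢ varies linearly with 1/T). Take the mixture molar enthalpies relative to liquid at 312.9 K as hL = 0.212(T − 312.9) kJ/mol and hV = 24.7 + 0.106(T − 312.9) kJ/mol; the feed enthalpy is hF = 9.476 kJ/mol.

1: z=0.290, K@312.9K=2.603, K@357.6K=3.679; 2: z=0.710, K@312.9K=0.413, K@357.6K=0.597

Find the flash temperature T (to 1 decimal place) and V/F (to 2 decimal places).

T = 333.0 K, V/F = 0.23

Adiabatic flash: solve Rachford–Rice at each trial T, then check hF = ψ·hV(T) + (1−ψ)·hL(T).
  T = 312.9 K: K = (2.603, 0.413), RR gives ψ = 0.051, H_out = 1.263 kJ/mol
  T = 357.6 K: K = (3.679, 0.597), RR gives ψ = 0.455, H_out = 18.551 kJ/mol
  T = 335.2 K: K = (3.129, 0.502), RR gives ψ = 0.249, H_out = 10.299 kJ/mol
  T = 324.0 K: K = (2.862, 0.457), RR gives ψ = 0.153, H_out = 5.944 kJ/mol
  T = 329.6 K: K = (2.995, 0.480), RR gives ψ = 0.201, H_out = 8.156 kJ/mol
  T = 332.4 K: K = (3.062, 0.491), RR gives ψ = 0.225, H_out = 9.235 kJ/mol
  T = 333.8 K: K = (3.096, 0.497), RR gives ψ = 0.237, H_out = 9.769 kJ/mol
Linear interpolation between T = 332.4 (H_out = 9.235) and T = 333.8 (H_out = 9.769) on hF = 9.476 gives T ≈ 333.0 K, at which ψ = 0.23.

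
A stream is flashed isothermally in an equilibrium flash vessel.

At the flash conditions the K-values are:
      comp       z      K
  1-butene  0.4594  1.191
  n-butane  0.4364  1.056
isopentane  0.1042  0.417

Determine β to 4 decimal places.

Iterate (Newton) starting at β = 0.5:
  β = 0.5000: g = 0.01813, g' = -0.0858 → β = 0.7112
  β = 0.7112: g = -0.00303, g' = -0.1176 → β = 0.6855
  β = 0.6855: g = -0.00006, g' = -0.1126 → β = 0.6849
Converged at β = 0.6849.

β = 0.6849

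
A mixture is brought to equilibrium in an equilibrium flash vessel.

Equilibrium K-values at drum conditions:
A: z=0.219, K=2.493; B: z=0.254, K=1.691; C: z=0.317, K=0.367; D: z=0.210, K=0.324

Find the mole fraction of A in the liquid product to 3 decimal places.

Newton iteration, ψ⁰ = 0.59:
  ψ = 0.590: g = -0.2579, g' = -0.788 → ψ = 0.263
  ψ = 0.263: g = -0.0300, g' = -0.663 → ψ = 0.218
Converged at ψ = 0.218.
Compositions from xᵢ = zᵢ/(1+ψ(Kᵢ−1)), yᵢ = Kᵢxᵢ:
  A: x = 0.165, y = 0.412
  B: x = 0.221, y = 0.373
  C: x = 0.368, y = 0.135
  D: x = 0.246, y = 0.080

x_A = 0.165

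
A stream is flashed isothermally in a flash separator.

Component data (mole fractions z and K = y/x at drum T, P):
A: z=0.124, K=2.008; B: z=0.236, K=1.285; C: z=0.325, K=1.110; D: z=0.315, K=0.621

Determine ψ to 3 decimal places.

Newton–Raphson from ψ = 0.43:
  ψ = 0.430: g = 0.0386, g' = -0.145 → ψ = 0.697
  ψ = 0.697: g = 0.0005, g' = -0.144 → ψ = 0.700
Converged at ψ = 0.700.

ψ = 0.700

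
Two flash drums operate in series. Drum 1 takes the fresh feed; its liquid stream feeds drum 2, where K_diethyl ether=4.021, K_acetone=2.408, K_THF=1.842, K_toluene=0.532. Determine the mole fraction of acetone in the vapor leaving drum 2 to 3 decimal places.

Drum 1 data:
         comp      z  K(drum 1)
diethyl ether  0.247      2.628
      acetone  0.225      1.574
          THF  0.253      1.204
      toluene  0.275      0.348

y_acetone (drum 2) = 0.197

Drum 1:
Material balance + equilibrium reduce to Σ zᵢ(Kᵢ−1)/(1+ψ₁(Kᵢ−1)) = 0.
Check two-phase: ΣzᵢKᵢ = 1.404 > 1 and Σzᵢ/Kᵢ = 1.237 > 1, so g(0) = 0.404 > 0 and g(1) = -0.237 < 0.
Iterate (Newton) starting at ψ₁ = 0.63:
  ψ₁ = 0.630: g = 0.0348, g' = -0.544 → ψ₁ = 0.694
  ψ₁ = 0.694: g = -0.0011, g' = -0.580 → ψ₁ = 0.692
Converged at ψ₁ = 0.692.
Drum-1 compositions:
  diethyl ether: x = 0.116, y = 0.305
  acetone: x = 0.161, y = 0.253
  THF: x = 0.222, y = 0.267
  toluene: x = 0.501, y = 0.174
Drum-2 feed = drum-1 liquid: z₂ = (0.1161, 0.1610, 0.2217, 0.5011).
Drum 2:
Rachford–Rice: g(ψ₂) = Σ zᵢ(Kᵢ−1)/(1+ψ₂(Kᵢ−1)) = 0.
g(0) = ΣzᵢKᵢ − 1 = 0.530 and g(1) = 1 − Σzᵢ/Kᵢ = -0.158, so a root lies in (0, 1).
Newton–Raphson from ψ₂ = 0.5:
  ψ₂ = 0.500: g = 0.0980, g' = -0.543 → ψ₂ = 0.680
  ψ₂ = 0.680: g = 0.0052, g' = -0.497 → ψ₂ = 0.691
Converged at ψ₂ = 0.691.
  diethyl ether: x = 0.038, y = 0.151
  acetone: x = 0.082, y = 0.197
  THF: x = 0.140, y = 0.258
  toluene: x = 0.741, y = 0.394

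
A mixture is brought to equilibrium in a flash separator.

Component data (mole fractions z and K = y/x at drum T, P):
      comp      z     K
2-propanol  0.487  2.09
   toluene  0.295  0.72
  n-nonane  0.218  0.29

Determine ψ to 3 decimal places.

ψ = 0.514

Rachford–Rice: g(ψ) = Σ zᵢ(Kᵢ−1)/(1+ψ(Kᵢ−1)) = 0.
g(0) = ΣzᵢKᵢ − 1 = 0.293 and g(1) = 1 − Σzᵢ/Kᵢ = -0.394, so a root lies in (0, 1).
Iterate (Newton) starting at ψ = 0.5:
  ψ = 0.500: g = 0.0076, g' = -0.538 → ψ = 0.514
Converged at ψ = 0.514.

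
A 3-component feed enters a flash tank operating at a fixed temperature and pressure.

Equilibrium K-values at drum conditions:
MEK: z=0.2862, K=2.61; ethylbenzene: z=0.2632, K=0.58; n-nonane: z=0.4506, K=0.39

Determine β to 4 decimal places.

β = 0.0860

Newton–Raphson from β = 0.5:
  β = 0.5000: g = -0.28014, g' = -0.6492 → β = 0.0685
  β = 0.0685: g = 0.01434, g' = -0.8336 → β = 0.0857
  β = 0.0857: g = 0.00021, g' = -0.8095 → β = 0.0860
Converged at β = 0.0860.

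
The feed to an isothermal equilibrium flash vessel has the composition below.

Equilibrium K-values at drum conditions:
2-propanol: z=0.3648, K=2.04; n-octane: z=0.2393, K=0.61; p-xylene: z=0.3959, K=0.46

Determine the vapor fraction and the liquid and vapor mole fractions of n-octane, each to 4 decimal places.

Material balance + equilibrium reduce to Σ zᵢ(Kᵢ−1)/(1+ψ(Kᵢ−1)) = 0.
g(0) = ΣzᵢKᵢ − 1 = 0.0723 and g(1) = 1 − Σzᵢ/Kᵢ = -0.4318, so a root lies in (0, 1).
Newton–Raphson from ψ = 0.66:
  ψ = 0.6600: g = -0.23288, g' = -0.4834 → ψ = 0.1783
  ψ = 0.1783: g = -0.01682, g' = -0.4642 → ψ = 0.1421
  ψ = 0.1421: g = 0.00020, g' = -0.4757 → ψ = 0.1425
Converged at ψ = 0.1425.
Compositions from xᵢ = zᵢ/(1+ψ(Kᵢ−1)), yᵢ = Kᵢxᵢ:
  2-propanol: x = 0.3177, y = 0.6481
  n-octane: x = 0.2534, y = 0.1546
  p-xylene: x = 0.4289, y = 0.1973

ψ = 0.1425, x_n-octane = 0.2534, y_n-octane = 0.1546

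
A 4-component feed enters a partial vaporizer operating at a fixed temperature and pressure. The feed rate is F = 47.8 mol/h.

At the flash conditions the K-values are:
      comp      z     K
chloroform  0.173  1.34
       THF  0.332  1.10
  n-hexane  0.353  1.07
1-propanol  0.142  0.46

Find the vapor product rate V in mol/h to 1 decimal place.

V = 24.3 mol/h

Newton–Raphson from β = 0.5:
  β = 0.500: g = 0.0007, g' = -0.097 → β = 0.507
Converged at β = 0.507.
Then V = β·F = 0.5075·47.8 = 24.3 mol/h and L = F − V = 23.5 mol/h.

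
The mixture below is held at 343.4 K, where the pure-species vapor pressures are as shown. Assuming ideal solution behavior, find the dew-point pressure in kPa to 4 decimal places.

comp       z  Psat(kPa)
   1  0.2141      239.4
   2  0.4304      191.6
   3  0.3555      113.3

Pdew = 159.2774 kPa

At the dew point ψ → 1, so Σzᵢ/Kᵢ = 1 with Kᵢ = Pᵢˢᵃᵗ/P ⇒ 1/P = Σzᵢ/Pᵢˢᵃᵗ.
1/P = 0.2141/239.4 + 0.4304/191.6 + 0.3555/113.3 = 0.0062784 ⇒ P = 159.2774 kPa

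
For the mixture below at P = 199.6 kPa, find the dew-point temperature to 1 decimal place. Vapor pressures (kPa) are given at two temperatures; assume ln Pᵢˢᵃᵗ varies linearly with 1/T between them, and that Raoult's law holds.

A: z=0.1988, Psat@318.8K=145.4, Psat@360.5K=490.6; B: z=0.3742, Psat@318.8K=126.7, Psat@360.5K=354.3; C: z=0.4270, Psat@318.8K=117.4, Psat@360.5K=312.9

T = 336.1 K

Dew-point temperature: Σzᵢ·P/Pᵢˢᵃᵗ(T) = 1. Interpolate ln Pᵢˢᵃᵗ = aᵢ + bᵢ/T.
  T = 318.8 K: ΣzᵢP/Pᵢˢᵃᵗ = 1.5884
  T = 360.5 K: ΣzᵢP/Pᵢˢᵃᵗ = 0.5641
  T = 339.6 K: ΣzᵢP/Pᵢˢᵃᵗ = 0.9173
  T = 329.2 K: ΣzᵢP/Pᵢˢᵃᵗ = 1.1964
  T = 334.4 K: ΣzᵢP/Pᵢˢᵃᵗ = 1.0454
  T = 337.0 K: ΣzᵢP/Pᵢˢᵃᵗ = 0.9788
  T = 335.7 K: ΣzᵢP/Pᵢˢᵃᵗ = 1.0114
  T = 336.4 K: ΣzᵢP/Pᵢˢᵃᵗ = 0.9937
  T = 336.0 K: ΣzᵢP/Pᵢˢᵃᵗ = 1.0038
  T = 336.2 K: ΣzᵢP/Pᵢˢᵃᵗ = 0.9987
Interpolating between 336.0 K and 336.2 K gives T ≈ 336.1 K.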